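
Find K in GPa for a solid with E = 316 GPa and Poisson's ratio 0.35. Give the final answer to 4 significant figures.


K = E / (3*(1-2*nu))
K = 316 / (3*(1-2*0.35))
K = 351.1 GPa


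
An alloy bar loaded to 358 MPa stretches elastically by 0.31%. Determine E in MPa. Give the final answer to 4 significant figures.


E = sigma / epsilon
epsilon = 0.31% = 3.1e-03
E = 358 / 3.1e-03
E = 115500 MPa


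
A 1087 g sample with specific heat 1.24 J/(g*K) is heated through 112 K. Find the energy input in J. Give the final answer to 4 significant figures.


Q = m * cp * dT
Q = 1087 * 1.24 * 112
Q = 151000 J


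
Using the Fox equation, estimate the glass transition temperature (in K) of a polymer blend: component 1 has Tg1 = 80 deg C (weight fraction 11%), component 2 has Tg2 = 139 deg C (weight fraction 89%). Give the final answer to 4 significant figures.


1/Tg = w1/Tg1 + w2/Tg2 (in Kelvin)
Tg1 = 353.15 K, Tg2 = 412.15 K
1/Tg = 0.11/353.15 + 0.89/412.15
Tg = 404.7 K


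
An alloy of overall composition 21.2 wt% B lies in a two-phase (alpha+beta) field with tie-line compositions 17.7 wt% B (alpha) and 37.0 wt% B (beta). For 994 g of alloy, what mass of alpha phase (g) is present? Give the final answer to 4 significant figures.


f_alpha = (C_beta - C0) / (C_beta - C_alpha)
f_alpha = (37.0 - 21.2) / (37.0 - 17.7) = 0.818653
m_alpha = f_alpha * m_total = 0.818653 * 994 = 813.7 g


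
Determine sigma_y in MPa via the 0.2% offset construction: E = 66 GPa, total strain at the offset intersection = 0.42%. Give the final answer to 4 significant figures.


Offset strain = 0.002
Elastic strain at yield = total_strain - offset = 4.2e-03 - 0.002 = 2.2e-03
sigma_y = E * elastic_strain = 66000 * 2.2e-03
sigma_y = 145.2 MPa


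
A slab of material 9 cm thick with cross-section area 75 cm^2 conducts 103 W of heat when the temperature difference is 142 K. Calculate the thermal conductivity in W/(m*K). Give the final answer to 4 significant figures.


k = Q*L / (A*dT)
L = 0.09 m, A = 7.5e-03 m^2
k = 103 * 0.09 / (7.5e-03 * 142)
k = 8.704 W/(m*K)


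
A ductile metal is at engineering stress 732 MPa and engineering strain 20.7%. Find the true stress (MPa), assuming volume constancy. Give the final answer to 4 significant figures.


sigma_true = sigma_eng * (1 + epsilon_eng)
sigma_true = 732 * (1 + 0.207)
sigma_true = 883.5 MPa


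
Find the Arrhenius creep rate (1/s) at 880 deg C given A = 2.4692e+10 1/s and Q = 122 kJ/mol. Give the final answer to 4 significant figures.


rate = A * exp(-Q / (R*T))
T = 880 + 273.15 = 1153.15 K
rate = 2.4692e+10 * exp(-122e3 / (8.314 * 1153.15))
rate = 73460 1/s


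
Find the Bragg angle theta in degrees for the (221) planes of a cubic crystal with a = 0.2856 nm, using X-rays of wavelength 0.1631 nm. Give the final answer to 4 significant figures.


d = a / sqrt(h^2+k^2+l^2)
d = 0.2856 / sqrt(9) = 0.0952 nm
lambda = 2*d*sin(theta)  =>  sin(theta) = lambda / (2*d)
sin(theta) = 0.1631 / (2 * 0.0952) = 0.856618
theta = 58.94 deg


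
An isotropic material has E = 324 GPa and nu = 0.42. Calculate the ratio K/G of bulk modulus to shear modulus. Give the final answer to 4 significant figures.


G = E / (2*(1+nu))
G = 324 / (2*(1+0.42)) = 114.085 GPa
K = E / (3*(1-2*nu))
K = 324 / (3*(1-2*0.42)) = 675 GPa
K/G = 675 / 114.085 = 5.917


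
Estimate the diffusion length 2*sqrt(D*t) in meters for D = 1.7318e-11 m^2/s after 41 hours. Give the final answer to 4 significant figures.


t = 41 hr = 147600 s
Diffusion length = 2*sqrt(D*t)
= 2*sqrt(1.7318e-11 * 147600)
= 3.198e-03 m


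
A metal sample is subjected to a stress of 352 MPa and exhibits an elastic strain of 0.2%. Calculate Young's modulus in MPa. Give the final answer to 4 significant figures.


E = sigma / epsilon
epsilon = 0.2% = 2e-03
E = 352 / 2e-03
E = 176000 MPa


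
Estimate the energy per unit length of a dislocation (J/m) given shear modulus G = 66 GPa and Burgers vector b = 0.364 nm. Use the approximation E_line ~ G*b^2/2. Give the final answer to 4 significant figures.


E = G*b^2/2
b = 0.364 nm = 3.64e-10 m
G = 66 GPa = 6.6e+10 Pa
E = 0.5 * 6.6e+10 * (3.64e-10)^2
E = 4.372e-09 J/m


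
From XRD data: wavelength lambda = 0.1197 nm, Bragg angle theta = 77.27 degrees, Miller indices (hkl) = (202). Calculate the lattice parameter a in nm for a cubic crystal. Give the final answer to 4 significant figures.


d = lambda / (2*sin(theta))
d = 0.1197 / (2*sin(77.27 deg))
d = 0.0613582 nm
a = d * sqrt(h^2+k^2+l^2) = 0.0613582 * sqrt(8)
a = 0.1735 nm


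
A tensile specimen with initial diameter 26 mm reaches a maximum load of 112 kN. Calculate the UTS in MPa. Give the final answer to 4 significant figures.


A0 = pi*(d/2)^2 = pi*(26/2)^2 = 530.929 mm^2
UTS = F_max / A0 = 112*1000 / 530.929
UTS = 211 MPa


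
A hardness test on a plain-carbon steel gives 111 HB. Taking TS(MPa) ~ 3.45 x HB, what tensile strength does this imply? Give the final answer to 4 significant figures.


TS (MPa) = 3.45 * HB
TS = 3.45 * 111
TS = 383 MPa


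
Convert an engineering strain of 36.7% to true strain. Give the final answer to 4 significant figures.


epsilon_true = ln(1 + epsilon_eng)
epsilon_true = ln(1 + 0.367)
epsilon_true = 0.3126


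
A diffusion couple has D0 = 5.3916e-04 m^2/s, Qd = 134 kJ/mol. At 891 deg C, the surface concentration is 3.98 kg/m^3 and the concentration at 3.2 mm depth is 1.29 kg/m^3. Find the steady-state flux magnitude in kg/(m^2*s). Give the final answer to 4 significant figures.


Step 1: D = D0 * exp(-Qd/(R*T))
T = 891 + 273.15 = 1164.15 K
D = 5.3916e-04 * exp(-134e3 / (8.314 * 1164.15)) = 5.23612e-10 m^2/s
Step 2: J = D * (C1 - C2) / dx
J = 5.23612e-10 * (3.98 - 1.29) / 3.2e-03
J = 4.402e-07 kg/(m^2*s)


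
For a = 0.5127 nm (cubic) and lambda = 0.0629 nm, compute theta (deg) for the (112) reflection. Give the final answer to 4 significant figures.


d = a / sqrt(h^2+k^2+l^2)
d = 0.5127 / sqrt(6) = 0.209309 nm
lambda = 2*d*sin(theta)  =>  sin(theta) = lambda / (2*d)
sin(theta) = 0.0629 / (2 * 0.209309) = 0.150256
theta = 8.642 deg


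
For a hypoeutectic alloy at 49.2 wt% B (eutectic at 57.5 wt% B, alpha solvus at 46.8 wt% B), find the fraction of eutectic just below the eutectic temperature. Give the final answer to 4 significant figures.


f_primary = (C_e - C0) / (C_e - C_alpha_max)
f_primary = (57.5 - 49.2) / (57.5 - 46.8)
f_primary = 0.775701
f_eutectic = 1 - 0.775701 = 0.2243


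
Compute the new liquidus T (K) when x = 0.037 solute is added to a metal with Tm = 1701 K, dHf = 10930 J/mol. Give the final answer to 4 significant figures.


dT = R*Tm^2*x / dHf
dT = 8.314 * 1701^2 * 0.037 / 10930
dT = 81.433 K
T_new = 1701 - 81.433 = 1620 K


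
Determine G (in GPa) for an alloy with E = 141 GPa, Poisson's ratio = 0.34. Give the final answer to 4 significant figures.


G = E / (2*(1+nu))
G = 141 / (2*(1+0.34))
G = 52.61 GPa


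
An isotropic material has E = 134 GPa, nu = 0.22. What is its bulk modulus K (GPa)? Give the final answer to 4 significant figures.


K = E / (3*(1-2*nu))
K = 134 / (3*(1-2*0.22))
K = 79.76 GPa


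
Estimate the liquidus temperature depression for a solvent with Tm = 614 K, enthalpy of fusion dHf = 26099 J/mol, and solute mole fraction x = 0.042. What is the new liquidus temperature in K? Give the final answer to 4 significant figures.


dT = R*Tm^2*x / dHf
dT = 8.314 * 614^2 * 0.042 / 26099
dT = 5.04397 K
T_new = 614 - 5.04397 = 609 K


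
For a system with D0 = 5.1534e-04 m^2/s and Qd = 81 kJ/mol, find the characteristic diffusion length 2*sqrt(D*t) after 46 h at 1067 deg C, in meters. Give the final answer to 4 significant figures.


Step 1: D = D0 * exp(-Qd/(R*T))
T = 1340.15 K
D = 5.1534e-04 * exp(-81e3 / (8.314 * 1340.15)) = 3.58811e-07 m^2/s
Step 2: L = 2*sqrt(D*t)
t = 46 h = 165600 s
L = 2*sqrt(3.58811e-07 * 165600) = 0.4875 m


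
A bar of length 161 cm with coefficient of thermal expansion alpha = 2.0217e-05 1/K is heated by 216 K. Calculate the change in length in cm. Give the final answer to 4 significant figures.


dL = L0 * alpha * dT
dL = 161 * 2.0217e-05 * 216
dL = 0.7031 cm


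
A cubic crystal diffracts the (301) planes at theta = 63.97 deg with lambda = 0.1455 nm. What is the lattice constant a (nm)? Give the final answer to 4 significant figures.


d = lambda / (2*sin(theta))
d = 0.1455 / (2*sin(63.97 deg))
d = 0.0809625 nm
a = d * sqrt(h^2+k^2+l^2) = 0.0809625 * sqrt(10)
a = 0.256 nm


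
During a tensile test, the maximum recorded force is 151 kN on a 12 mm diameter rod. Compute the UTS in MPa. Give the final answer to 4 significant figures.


A0 = pi*(d/2)^2 = pi*(12/2)^2 = 113.097 mm^2
UTS = F_max / A0 = 151*1000 / 113.097
UTS = 1335 MPa


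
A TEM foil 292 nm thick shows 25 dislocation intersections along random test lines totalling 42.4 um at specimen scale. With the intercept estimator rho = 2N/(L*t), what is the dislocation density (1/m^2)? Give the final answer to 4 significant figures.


rho = 2N / (L * t)
L = 42.4 um = 4.24e-05 m, t = 292 nm = 2.92e-07 m
rho = 2 * 25 / (4.24e-05 * 2.92e-07)
rho = 4.039e+12 1/m^2


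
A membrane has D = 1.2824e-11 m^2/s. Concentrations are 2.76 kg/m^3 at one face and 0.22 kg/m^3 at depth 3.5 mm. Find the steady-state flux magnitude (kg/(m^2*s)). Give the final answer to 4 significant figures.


J = -D * (dC/dx) = D * (C1 - C2) / dx
J = 1.2824e-11 * (2.76 - 0.22) / 3.5e-03
J = 9.307e-09 kg/(m^2*s)


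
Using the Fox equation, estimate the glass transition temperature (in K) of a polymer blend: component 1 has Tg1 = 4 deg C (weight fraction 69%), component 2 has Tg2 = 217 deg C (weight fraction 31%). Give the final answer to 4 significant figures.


1/Tg = w1/Tg1 + w2/Tg2 (in Kelvin)
Tg1 = 277.15 K, Tg2 = 490.15 K
1/Tg = 0.69/277.15 + 0.31/490.15
Tg = 320.3 K


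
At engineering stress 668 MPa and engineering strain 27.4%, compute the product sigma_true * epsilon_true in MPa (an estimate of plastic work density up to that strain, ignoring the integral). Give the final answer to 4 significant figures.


sigma_true = sigma_eng * (1 + epsilon_eng)
sigma_true = 668 * (1 + 0.274) = 851.032 MPa
epsilon_true = ln(1 + epsilon_eng)
epsilon_true = ln(1 + 0.274) = 0.242162
sigma_true * epsilon_true = 851.032 * 0.242162 = 206.1 MPa


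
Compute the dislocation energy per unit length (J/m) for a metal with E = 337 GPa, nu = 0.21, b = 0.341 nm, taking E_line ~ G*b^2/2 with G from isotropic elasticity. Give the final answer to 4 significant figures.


Step 1: G = E / (2*(1+nu))
G = 337 / (2*(1+0.21)) = 139.256 GPa = 1.39256e+11 Pa
Step 2: E_line = G*b^2/2
b = 0.341 nm = 3.41e-10 m
E_line = 0.5 * 1.39256e+11 * (3.41e-10)^2 = 8.096e-09 J/m


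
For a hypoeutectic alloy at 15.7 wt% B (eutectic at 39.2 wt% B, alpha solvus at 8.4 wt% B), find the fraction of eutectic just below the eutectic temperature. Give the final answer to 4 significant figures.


f_primary = (C_e - C0) / (C_e - C_alpha_max)
f_primary = (39.2 - 15.7) / (39.2 - 8.4)
f_primary = 0.762987
f_eutectic = 1 - 0.762987 = 0.237


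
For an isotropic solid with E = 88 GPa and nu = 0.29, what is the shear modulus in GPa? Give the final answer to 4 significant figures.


G = E / (2*(1+nu))
G = 88 / (2*(1+0.29))
G = 34.11 GPa


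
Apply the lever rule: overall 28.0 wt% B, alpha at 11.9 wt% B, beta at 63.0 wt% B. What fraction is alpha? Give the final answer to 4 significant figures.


f_alpha = (C_beta - C0) / (C_beta - C_alpha)
f_alpha = (63.0 - 28.0) / (63.0 - 11.9)
f_alpha = 0.6849


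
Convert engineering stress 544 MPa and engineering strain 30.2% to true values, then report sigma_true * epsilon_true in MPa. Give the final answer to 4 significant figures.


sigma_true = sigma_eng * (1 + epsilon_eng)
sigma_true = 544 * (1 + 0.302) = 708.288 MPa
epsilon_true = ln(1 + epsilon_eng)
epsilon_true = ln(1 + 0.302) = 0.263902
sigma_true * epsilon_true = 708.288 * 0.263902 = 186.9 MPa


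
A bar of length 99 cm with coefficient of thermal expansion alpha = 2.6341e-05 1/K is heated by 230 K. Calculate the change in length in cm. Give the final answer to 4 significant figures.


dL = L0 * alpha * dT
dL = 99 * 2.6341e-05 * 230
dL = 0.5998 cm


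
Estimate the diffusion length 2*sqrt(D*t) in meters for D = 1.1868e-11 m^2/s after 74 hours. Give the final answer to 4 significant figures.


t = 74 hr = 266400 s
Diffusion length = 2*sqrt(D*t)
= 2*sqrt(1.1868e-11 * 266400)
= 3.556e-03 m


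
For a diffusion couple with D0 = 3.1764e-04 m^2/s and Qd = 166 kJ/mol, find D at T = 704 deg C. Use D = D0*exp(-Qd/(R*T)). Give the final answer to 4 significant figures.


D = D0 * exp(-Qd / (R*T))
T = 977.15 K
D = 3.1764e-04 * exp(-166e3 / (8.314 * 977.15))
D = 4.245e-13 m^2/s


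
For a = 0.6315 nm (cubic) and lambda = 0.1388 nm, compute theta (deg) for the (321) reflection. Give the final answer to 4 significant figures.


d = a / sqrt(h^2+k^2+l^2)
d = 0.6315 / sqrt(14) = 0.168775 nm
lambda = 2*d*sin(theta)  =>  sin(theta) = lambda / (2*d)
sin(theta) = 0.1388 / (2 * 0.168775) = 0.411197
theta = 24.28 deg


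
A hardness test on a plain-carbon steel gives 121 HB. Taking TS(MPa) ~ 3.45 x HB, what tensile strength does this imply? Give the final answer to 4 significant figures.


TS (MPa) = 3.45 * HB
TS = 3.45 * 121
TS = 417.5 MPa


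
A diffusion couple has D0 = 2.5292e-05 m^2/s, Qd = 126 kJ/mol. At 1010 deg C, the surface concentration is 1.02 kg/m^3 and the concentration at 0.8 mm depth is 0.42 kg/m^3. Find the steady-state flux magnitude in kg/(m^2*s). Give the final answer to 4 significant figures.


Step 1: D = D0 * exp(-Qd/(R*T))
T = 1010 + 273.15 = 1283.15 K
D = 2.5292e-05 * exp(-126e3 / (8.314 * 1283.15)) = 1.87747e-10 m^2/s
Step 2: J = D * (C1 - C2) / dx
J = 1.87747e-10 * (1.02 - 0.42) / 8e-04
J = 1.408e-07 kg/(m^2*s)


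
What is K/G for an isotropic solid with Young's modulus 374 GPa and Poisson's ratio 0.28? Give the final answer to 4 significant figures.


G = E / (2*(1+nu))
G = 374 / (2*(1+0.28)) = 146.094 GPa
K = E / (3*(1-2*nu))
K = 374 / (3*(1-2*0.28)) = 283.333 GPa
K/G = 283.333 / 146.094 = 1.939


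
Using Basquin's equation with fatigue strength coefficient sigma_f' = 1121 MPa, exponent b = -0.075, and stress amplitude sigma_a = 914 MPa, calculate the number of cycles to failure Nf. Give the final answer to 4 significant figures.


sigma_a = sigma_f' * (2*Nf)^b
2*Nf = (sigma_a / sigma_f')^(1/b)
2*Nf = (914 / 1121)^(1/-0.075)
2*Nf = 15.2099
Nf = 7.605 cycles


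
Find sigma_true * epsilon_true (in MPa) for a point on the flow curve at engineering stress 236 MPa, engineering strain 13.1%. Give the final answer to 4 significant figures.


sigma_true = sigma_eng * (1 + epsilon_eng)
sigma_true = 236 * (1 + 0.131) = 266.916 MPa
epsilon_true = ln(1 + epsilon_eng)
epsilon_true = ln(1 + 0.131) = 0.123102
sigma_true * epsilon_true = 266.916 * 0.123102 = 32.86 MPa


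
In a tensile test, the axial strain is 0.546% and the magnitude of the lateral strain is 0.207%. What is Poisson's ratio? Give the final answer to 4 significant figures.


nu = -epsilon_lat / epsilon_axial
Lateral strain is contraction (negative), so using magnitudes:
nu = 0.207 / 0.546
nu = 0.3791


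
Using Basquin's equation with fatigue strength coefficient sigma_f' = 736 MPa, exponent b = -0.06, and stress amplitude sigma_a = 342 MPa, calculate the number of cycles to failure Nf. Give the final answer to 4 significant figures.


sigma_a = sigma_f' * (2*Nf)^b
2*Nf = (sigma_a / sigma_f')^(1/b)
2*Nf = (342 / 736)^(1/-0.06)
2*Nf = 352800
Nf = 176400 cycles


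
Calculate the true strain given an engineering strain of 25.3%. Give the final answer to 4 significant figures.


epsilon_true = ln(1 + epsilon_eng)
epsilon_true = ln(1 + 0.253)
epsilon_true = 0.2255


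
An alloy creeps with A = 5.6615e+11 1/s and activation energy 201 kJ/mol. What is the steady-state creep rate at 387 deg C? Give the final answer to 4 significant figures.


rate = A * exp(-Q / (R*T))
T = 387 + 273.15 = 660.15 K
rate = 5.6615e+11 * exp(-201e3 / (8.314 * 660.15))
rate = 7.049e-05 1/s


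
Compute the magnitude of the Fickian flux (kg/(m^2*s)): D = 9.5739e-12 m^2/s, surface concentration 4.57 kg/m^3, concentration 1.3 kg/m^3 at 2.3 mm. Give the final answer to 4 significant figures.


J = -D * (dC/dx) = D * (C1 - C2) / dx
J = 9.5739e-12 * (4.57 - 1.3) / 2.3e-03
J = 1.361e-08 kg/(m^2*s)


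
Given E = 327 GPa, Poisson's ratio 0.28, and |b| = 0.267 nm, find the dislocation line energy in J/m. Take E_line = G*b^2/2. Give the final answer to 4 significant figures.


Step 1: G = E / (2*(1+nu))
G = 327 / (2*(1+0.28)) = 127.734 GPa = 1.27734e+11 Pa
Step 2: E_line = G*b^2/2
b = 0.267 nm = 2.67e-10 m
E_line = 0.5 * 1.27734e+11 * (2.67e-10)^2 = 4.553e-09 J/m


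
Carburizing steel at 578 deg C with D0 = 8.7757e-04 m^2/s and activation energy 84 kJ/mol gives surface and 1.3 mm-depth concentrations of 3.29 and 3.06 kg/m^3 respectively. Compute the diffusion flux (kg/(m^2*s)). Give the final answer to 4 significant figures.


Step 1: D = D0 * exp(-Qd/(R*T))
T = 578 + 273.15 = 851.15 K
D = 8.7757e-04 * exp(-84e3 / (8.314 * 851.15)) = 6.13845e-09 m^2/s
Step 2: J = D * (C1 - C2) / dx
J = 6.13845e-09 * (3.29 - 3.06) / 1.3e-03
J = 1.086e-06 kg/(m^2*s)


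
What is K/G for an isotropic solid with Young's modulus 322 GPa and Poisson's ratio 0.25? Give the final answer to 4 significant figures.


G = E / (2*(1+nu))
G = 322 / (2*(1+0.25)) = 128.8 GPa
K = E / (3*(1-2*nu))
K = 322 / (3*(1-2*0.25)) = 214.667 GPa
K/G = 214.667 / 128.8 = 1.667


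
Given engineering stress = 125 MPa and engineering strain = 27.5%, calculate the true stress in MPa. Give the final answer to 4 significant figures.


sigma_true = sigma_eng * (1 + epsilon_eng)
sigma_true = 125 * (1 + 0.275)
sigma_true = 159.4 MPa


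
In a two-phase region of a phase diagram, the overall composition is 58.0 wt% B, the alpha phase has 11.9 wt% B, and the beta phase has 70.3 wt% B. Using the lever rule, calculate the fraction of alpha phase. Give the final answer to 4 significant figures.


f_alpha = (C_beta - C0) / (C_beta - C_alpha)
f_alpha = (70.3 - 58.0) / (70.3 - 11.9)
f_alpha = 0.2106


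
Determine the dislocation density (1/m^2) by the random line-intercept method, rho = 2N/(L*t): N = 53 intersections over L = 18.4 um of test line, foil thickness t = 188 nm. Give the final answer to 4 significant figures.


rho = 2N / (L * t)
L = 18.4 um = 1.84e-05 m, t = 188 nm = 1.88e-07 m
rho = 2 * 53 / (1.84e-05 * 1.88e-07)
rho = 3.064e+13 1/m^2


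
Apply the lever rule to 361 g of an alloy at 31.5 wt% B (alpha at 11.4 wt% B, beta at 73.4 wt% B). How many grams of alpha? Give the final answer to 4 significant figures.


f_alpha = (C_beta - C0) / (C_beta - C_alpha)
f_alpha = (73.4 - 31.5) / (73.4 - 11.4) = 0.675806
m_alpha = f_alpha * m_total = 0.675806 * 361 = 244 g


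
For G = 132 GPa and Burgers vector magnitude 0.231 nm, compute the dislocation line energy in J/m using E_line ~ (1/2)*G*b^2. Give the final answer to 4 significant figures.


E = G*b^2/2
b = 0.231 nm = 2.31e-10 m
G = 132 GPa = 1.32e+11 Pa
E = 0.5 * 1.32e+11 * (2.31e-10)^2
E = 3.522e-09 J/m


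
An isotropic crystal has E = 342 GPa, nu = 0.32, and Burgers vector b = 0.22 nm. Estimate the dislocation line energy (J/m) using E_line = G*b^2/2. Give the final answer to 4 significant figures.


Step 1: G = E / (2*(1+nu))
G = 342 / (2*(1+0.32)) = 129.545 GPa = 1.29545e+11 Pa
Step 2: E_line = G*b^2/2
b = 0.22 nm = 2.2e-10 m
E_line = 0.5 * 1.29545e+11 * (2.2e-10)^2 = 3.135e-09 J/m


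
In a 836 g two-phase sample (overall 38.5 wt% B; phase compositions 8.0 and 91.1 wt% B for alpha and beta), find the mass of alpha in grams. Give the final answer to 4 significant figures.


f_alpha = (C_beta - C0) / (C_beta - C_alpha)
f_alpha = (91.1 - 38.5) / (91.1 - 8.0) = 0.632972
m_alpha = f_alpha * m_total = 0.632972 * 836 = 529.2 g


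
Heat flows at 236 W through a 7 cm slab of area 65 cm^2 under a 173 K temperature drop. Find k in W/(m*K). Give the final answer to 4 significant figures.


k = Q*L / (A*dT)
L = 0.07 m, A = 6.5e-03 m^2
k = 236 * 0.07 / (6.5e-03 * 173)
k = 14.69 W/(m*K)


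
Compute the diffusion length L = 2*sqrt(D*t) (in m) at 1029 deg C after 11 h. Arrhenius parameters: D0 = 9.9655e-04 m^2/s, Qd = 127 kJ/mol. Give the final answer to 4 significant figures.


Step 1: D = D0 * exp(-Qd/(R*T))
T = 1302.15 K
D = 9.9655e-04 * exp(-127e3 / (8.314 * 1302.15)) = 8.01342e-09 m^2/s
Step 2: L = 2*sqrt(D*t)
t = 11 h = 39600 s
L = 2*sqrt(8.01342e-09 * 39600) = 0.03563 m


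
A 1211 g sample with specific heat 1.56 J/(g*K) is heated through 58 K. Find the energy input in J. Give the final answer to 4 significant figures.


Q = m * cp * dT
Q = 1211 * 1.56 * 58
Q = 109600 J


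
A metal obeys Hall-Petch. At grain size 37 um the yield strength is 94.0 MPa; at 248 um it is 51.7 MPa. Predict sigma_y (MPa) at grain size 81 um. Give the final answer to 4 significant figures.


sigma_y = sigma0 + k / sqrt(d)
1/sqrt(d1) = 1/sqrt(3.7e-05) = 164.399;  1/sqrt(d2) = 63.5001
k = (sigma1 - sigma2) / (1/sqrt(d1) - 1/sqrt(d2)) = (94.0 - 51.7) / (164.399 - 63.5001) = 0.419231 MPa*m^0.5
sigma0 = sigma1 - k/sqrt(d1) = 94.0 - 0.419231*164.399 = 25.0788 MPa
sigma_y(d3) = 25.0788 + 0.419231 / sqrt(8.1e-05) = 71.66 MPa


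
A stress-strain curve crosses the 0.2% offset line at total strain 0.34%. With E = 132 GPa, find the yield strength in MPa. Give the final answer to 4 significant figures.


Offset strain = 0.002
Elastic strain at yield = total_strain - offset = 3.4e-03 - 0.002 = 1.4e-03
sigma_y = E * elastic_strain = 132000 * 1.4e-03
sigma_y = 184.8 MPa


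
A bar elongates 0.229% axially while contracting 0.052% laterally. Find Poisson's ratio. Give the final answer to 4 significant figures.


nu = -epsilon_lat / epsilon_axial
Lateral strain is contraction (negative), so using magnitudes:
nu = 0.052 / 0.229
nu = 0.2271


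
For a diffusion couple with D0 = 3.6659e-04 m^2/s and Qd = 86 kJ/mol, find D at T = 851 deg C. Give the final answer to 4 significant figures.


D = D0 * exp(-Qd / (R*T))
T = 1124.15 K
D = 3.6659e-04 * exp(-86e3 / (8.314 * 1124.15))
D = 3.698e-08 m^2/s


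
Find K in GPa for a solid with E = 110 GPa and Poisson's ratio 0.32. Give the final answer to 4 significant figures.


K = E / (3*(1-2*nu))
K = 110 / (3*(1-2*0.32))
K = 101.9 GPa


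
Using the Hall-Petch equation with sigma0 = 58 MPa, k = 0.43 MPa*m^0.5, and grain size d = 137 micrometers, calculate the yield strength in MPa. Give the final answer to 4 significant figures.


sigma_y = sigma0 + k / sqrt(d)
d = 137 um = 1.37e-04 m
sigma_y = 58 + 0.43 / sqrt(1.37e-04)
sigma_y = 94.74 MPa


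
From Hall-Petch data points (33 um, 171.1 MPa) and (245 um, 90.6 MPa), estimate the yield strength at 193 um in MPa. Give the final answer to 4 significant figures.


sigma_y = sigma0 + k / sqrt(d)
1/sqrt(d1) = 1/sqrt(3.3e-05) = 174.078;  1/sqrt(d2) = 63.8877
k = (sigma1 - sigma2) / (1/sqrt(d1) - 1/sqrt(d2)) = (171.1 - 90.6) / (174.078 - 63.8877) = 0.730556 MPa*m^0.5
sigma0 = sigma1 - k/sqrt(d1) = 171.1 - 0.730556*174.078 = 43.9265 MPa
sigma_y(d3) = 43.9265 + 0.730556 / sqrt(1.93e-04) = 96.51 MPa


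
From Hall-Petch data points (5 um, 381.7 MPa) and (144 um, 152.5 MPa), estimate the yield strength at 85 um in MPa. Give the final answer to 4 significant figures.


sigma_y = sigma0 + k / sqrt(d)
1/sqrt(d1) = 1/sqrt(5e-06) = 447.214;  1/sqrt(d2) = 83.3333
k = (sigma1 - sigma2) / (1/sqrt(d1) - 1/sqrt(d2)) = (381.7 - 152.5) / (447.214 - 83.3333) = 0.629878 MPa*m^0.5
sigma0 = sigma1 - k/sqrt(d1) = 381.7 - 0.629878*447.214 = 100.01 MPa
sigma_y(d3) = 100.01 + 0.629878 / sqrt(8.5e-05) = 168.3 MPa


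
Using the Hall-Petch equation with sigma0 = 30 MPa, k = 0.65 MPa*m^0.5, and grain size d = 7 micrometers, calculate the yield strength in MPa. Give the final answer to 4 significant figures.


sigma_y = sigma0 + k / sqrt(d)
d = 7 um = 7e-06 m
sigma_y = 30 + 0.65 / sqrt(7e-06)
sigma_y = 275.7 MPa


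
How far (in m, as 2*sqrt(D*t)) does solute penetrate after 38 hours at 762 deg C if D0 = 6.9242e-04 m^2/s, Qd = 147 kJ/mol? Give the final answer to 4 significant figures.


Step 1: D = D0 * exp(-Qd/(R*T))
T = 1035.15 K
D = 6.9242e-04 * exp(-147e3 / (8.314 * 1035.15)) = 2.6445e-11 m^2/s
Step 2: L = 2*sqrt(D*t)
t = 38 h = 136800 s
L = 2*sqrt(2.6445e-11 * 136800) = 3.804e-03 m


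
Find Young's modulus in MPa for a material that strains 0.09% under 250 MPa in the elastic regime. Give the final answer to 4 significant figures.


E = sigma / epsilon
epsilon = 0.09% = 9e-04
E = 250 / 9e-04
E = 277800 MPa


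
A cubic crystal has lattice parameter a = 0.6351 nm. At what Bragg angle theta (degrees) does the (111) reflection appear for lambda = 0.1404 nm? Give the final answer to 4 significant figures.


d = a / sqrt(h^2+k^2+l^2)
d = 0.6351 / sqrt(3) = 0.366675 nm
lambda = 2*d*sin(theta)  =>  sin(theta) = lambda / (2*d)
sin(theta) = 0.1404 / (2 * 0.366675) = 0.19145
theta = 11.04 deg


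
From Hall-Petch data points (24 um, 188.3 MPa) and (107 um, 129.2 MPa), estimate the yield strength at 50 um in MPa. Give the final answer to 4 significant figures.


sigma_y = sigma0 + k / sqrt(d)
1/sqrt(d1) = 1/sqrt(2.4e-05) = 204.124;  1/sqrt(d2) = 96.6736
k = (sigma1 - sigma2) / (1/sqrt(d1) - 1/sqrt(d2)) = (188.3 - 129.2) / (204.124 - 96.6736) = 0.550021 MPa*m^0.5
sigma0 = sigma1 - k/sqrt(d1) = 188.3 - 0.550021*204.124 = 76.0275 MPa
sigma_y(d3) = 76.0275 + 0.550021 / sqrt(5e-05) = 153.8 MPa


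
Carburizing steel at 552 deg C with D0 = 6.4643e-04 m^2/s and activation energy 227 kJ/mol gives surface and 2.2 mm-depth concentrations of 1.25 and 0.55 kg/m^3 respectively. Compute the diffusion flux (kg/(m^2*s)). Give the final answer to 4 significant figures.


Step 1: D = D0 * exp(-Qd/(R*T))
T = 552 + 273.15 = 825.15 K
D = 6.4643e-04 * exp(-227e3 / (8.314 * 825.15)) = 2.75534e-18 m^2/s
Step 2: J = D * (C1 - C2) / dx
J = 2.75534e-18 * (1.25 - 0.55) / 2.2e-03
J = 8.767e-16 kg/(m^2*s)


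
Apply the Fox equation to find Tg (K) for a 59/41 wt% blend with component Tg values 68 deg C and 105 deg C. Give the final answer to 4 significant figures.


1/Tg = w1/Tg1 + w2/Tg2 (in Kelvin)
Tg1 = 341.15 K, Tg2 = 378.15 K
1/Tg = 0.59/341.15 + 0.41/378.15
Tg = 355.4 K


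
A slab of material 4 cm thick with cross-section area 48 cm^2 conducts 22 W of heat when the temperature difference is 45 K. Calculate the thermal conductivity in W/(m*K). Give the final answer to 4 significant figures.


k = Q*L / (A*dT)
L = 0.04 m, A = 4.8e-03 m^2
k = 22 * 0.04 / (4.8e-03 * 45)
k = 4.074 W/(m*K)


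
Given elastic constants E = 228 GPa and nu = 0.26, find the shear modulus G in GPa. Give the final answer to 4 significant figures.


G = E / (2*(1+nu))
G = 228 / (2*(1+0.26))
G = 90.48 GPa


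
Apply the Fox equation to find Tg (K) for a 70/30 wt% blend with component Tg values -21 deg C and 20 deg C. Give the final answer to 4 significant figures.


1/Tg = w1/Tg1 + w2/Tg2 (in Kelvin)
Tg1 = 252.15 K, Tg2 = 293.15 K
1/Tg = 0.7/252.15 + 0.3/293.15
Tg = 263.2 K


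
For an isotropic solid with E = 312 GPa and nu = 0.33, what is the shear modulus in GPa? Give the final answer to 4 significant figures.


G = E / (2*(1+nu))
G = 312 / (2*(1+0.33))
G = 117.3 GPa


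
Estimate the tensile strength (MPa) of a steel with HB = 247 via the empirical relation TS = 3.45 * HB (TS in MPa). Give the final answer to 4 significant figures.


TS (MPa) = 3.45 * HB
TS = 3.45 * 247
TS = 852.2 MPa


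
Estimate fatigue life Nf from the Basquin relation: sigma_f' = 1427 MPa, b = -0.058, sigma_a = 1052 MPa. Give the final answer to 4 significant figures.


sigma_a = sigma_f' * (2*Nf)^b
2*Nf = (sigma_a / sigma_f')^(1/b)
2*Nf = (1052 / 1427)^(1/-0.058)
2*Nf = 191.823
Nf = 95.91 cycles


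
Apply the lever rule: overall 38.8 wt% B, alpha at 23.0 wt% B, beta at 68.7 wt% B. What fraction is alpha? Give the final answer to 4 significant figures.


f_alpha = (C_beta - C0) / (C_beta - C_alpha)
f_alpha = (68.7 - 38.8) / (68.7 - 23.0)
f_alpha = 0.6543


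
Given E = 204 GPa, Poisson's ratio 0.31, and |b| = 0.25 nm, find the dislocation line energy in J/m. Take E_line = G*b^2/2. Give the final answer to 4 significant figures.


Step 1: G = E / (2*(1+nu))
G = 204 / (2*(1+0.31)) = 77.8626 GPa = 7.78626e+10 Pa
Step 2: E_line = G*b^2/2
b = 0.25 nm = 2.5e-10 m
E_line = 0.5 * 7.78626e+10 * (2.5e-10)^2 = 2.433e-09 J/m


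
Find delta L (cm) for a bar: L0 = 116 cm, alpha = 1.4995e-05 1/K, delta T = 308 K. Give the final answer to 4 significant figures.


dL = L0 * alpha * dT
dL = 116 * 1.4995e-05 * 308
dL = 0.5357 cm


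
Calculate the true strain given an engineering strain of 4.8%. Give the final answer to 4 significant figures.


epsilon_true = ln(1 + epsilon_eng)
epsilon_true = ln(1 + 0.048)
epsilon_true = 0.04688


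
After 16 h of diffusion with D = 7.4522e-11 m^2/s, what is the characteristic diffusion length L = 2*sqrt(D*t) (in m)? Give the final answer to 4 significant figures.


t = 16 hr = 57600 s
Diffusion length = 2*sqrt(D*t)
= 2*sqrt(7.4522e-11 * 57600)
= 4.144e-03 m


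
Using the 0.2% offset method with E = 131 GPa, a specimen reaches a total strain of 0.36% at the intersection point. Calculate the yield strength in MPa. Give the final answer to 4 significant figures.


Offset strain = 0.002
Elastic strain at yield = total_strain - offset = 3.6e-03 - 0.002 = 1.6e-03
sigma_y = E * elastic_strain = 131000 * 1.6e-03
sigma_y = 209.6 MPa


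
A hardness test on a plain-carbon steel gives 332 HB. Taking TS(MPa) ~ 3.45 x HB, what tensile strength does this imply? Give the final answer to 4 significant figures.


TS (MPa) = 3.45 * HB
TS = 3.45 * 332
TS = 1145 MPa


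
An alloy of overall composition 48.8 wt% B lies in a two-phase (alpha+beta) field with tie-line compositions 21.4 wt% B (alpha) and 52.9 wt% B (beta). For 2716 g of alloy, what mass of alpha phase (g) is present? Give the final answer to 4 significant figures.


f_alpha = (C_beta - C0) / (C_beta - C_alpha)
f_alpha = (52.9 - 48.8) / (52.9 - 21.4) = 0.130159
m_alpha = f_alpha * m_total = 0.130159 * 2716 = 353.5 g


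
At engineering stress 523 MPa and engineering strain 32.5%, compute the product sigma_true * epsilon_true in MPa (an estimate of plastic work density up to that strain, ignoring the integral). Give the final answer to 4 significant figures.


sigma_true = sigma_eng * (1 + epsilon_eng)
sigma_true = 523 * (1 + 0.325) = 692.975 MPa
epsilon_true = ln(1 + epsilon_eng)
epsilon_true = ln(1 + 0.325) = 0.281412
sigma_true * epsilon_true = 692.975 * 0.281412 = 195 MPa


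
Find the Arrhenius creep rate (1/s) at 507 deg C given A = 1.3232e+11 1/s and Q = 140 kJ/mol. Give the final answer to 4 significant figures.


rate = A * exp(-Q / (R*T))
T = 507 + 273.15 = 780.15 K
rate = 1.3232e+11 * exp(-140e3 / (8.314 * 780.15))
rate = 55.93 1/s


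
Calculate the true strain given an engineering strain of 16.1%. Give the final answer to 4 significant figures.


epsilon_true = ln(1 + epsilon_eng)
epsilon_true = ln(1 + 0.161)
epsilon_true = 0.1493


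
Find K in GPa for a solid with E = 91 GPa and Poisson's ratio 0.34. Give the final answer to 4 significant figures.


K = E / (3*(1-2*nu))
K = 91 / (3*(1-2*0.34))
K = 94.79 GPa


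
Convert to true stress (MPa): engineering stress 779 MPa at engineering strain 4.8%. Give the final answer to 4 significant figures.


sigma_true = sigma_eng * (1 + epsilon_eng)
sigma_true = 779 * (1 + 0.048)
sigma_true = 816.4 MPa


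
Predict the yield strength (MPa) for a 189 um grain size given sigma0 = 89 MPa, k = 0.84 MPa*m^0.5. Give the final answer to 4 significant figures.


sigma_y = sigma0 + k / sqrt(d)
d = 189 um = 1.89e-04 m
sigma_y = 89 + 0.84 / sqrt(1.89e-04)
sigma_y = 150.1 MPa


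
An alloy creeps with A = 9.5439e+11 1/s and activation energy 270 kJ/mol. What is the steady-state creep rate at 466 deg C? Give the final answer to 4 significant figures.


rate = A * exp(-Q / (R*T))
T = 466 + 273.15 = 739.15 K
rate = 9.5439e+11 * exp(-270e3 / (8.314 * 739.15))
rate = 7.917e-08 1/s


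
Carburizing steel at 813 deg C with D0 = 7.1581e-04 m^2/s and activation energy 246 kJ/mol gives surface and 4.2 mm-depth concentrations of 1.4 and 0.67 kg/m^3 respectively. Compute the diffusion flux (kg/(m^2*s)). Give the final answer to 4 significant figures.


Step 1: D = D0 * exp(-Qd/(R*T))
T = 813 + 273.15 = 1086.15 K
D = 7.1581e-04 * exp(-246e3 / (8.314 * 1086.15)) = 1.05645e-15 m^2/s
Step 2: J = D * (C1 - C2) / dx
J = 1.05645e-15 * (1.4 - 0.67) / 4.2e-03
J = 1.836e-13 kg/(m^2*s)


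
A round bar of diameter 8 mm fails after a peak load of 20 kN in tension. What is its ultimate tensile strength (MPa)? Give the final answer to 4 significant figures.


A0 = pi*(d/2)^2 = pi*(8/2)^2 = 50.2655 mm^2
UTS = F_max / A0 = 20*1000 / 50.2655
UTS = 397.9 MPa


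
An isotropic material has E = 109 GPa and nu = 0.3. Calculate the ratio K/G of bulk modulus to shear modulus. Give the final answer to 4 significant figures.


G = E / (2*(1+nu))
G = 109 / (2*(1+0.3)) = 41.9231 GPa
K = E / (3*(1-2*nu))
K = 109 / (3*(1-2*0.3)) = 90.8333 GPa
K/G = 90.8333 / 41.9231 = 2.167


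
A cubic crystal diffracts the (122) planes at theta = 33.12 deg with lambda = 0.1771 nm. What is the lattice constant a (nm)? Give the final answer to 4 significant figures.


d = lambda / (2*sin(theta))
d = 0.1771 / (2*sin(33.12 deg))
d = 0.162062 nm
a = d * sqrt(h^2+k^2+l^2) = 0.162062 * sqrt(9)
a = 0.4862 nm


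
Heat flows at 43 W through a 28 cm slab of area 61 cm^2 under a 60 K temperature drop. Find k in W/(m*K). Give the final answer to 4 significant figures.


k = Q*L / (A*dT)
L = 0.28 m, A = 6.1e-03 m^2
k = 43 * 0.28 / (6.1e-03 * 60)
k = 32.9 W/(m*K)


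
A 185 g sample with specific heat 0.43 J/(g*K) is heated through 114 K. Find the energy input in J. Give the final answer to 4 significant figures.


Q = m * cp * dT
Q = 185 * 0.43 * 114
Q = 9069 J


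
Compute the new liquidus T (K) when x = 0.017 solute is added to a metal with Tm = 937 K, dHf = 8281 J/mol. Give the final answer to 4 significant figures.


dT = R*Tm^2*x / dHf
dT = 8.314 * 937^2 * 0.017 / 8281
dT = 14.985 K
T_new = 937 - 14.985 = 922 K


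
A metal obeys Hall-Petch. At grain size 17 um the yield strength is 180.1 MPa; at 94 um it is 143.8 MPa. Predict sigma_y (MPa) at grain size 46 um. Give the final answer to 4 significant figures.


sigma_y = sigma0 + k / sqrt(d)
1/sqrt(d1) = 1/sqrt(1.7e-05) = 242.536;  1/sqrt(d2) = 103.142
k = (sigma1 - sigma2) / (1/sqrt(d1) - 1/sqrt(d2)) = (180.1 - 143.8) / (242.536 - 103.142) = 0.260414 MPa*m^0.5
sigma0 = sigma1 - k/sqrt(d1) = 180.1 - 0.260414*242.536 = 116.94 MPa
sigma_y(d3) = 116.94 + 0.260414 / sqrt(4.6e-05) = 155.3 MPa


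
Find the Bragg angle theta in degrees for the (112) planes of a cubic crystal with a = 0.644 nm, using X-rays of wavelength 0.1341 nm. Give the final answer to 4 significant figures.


d = a / sqrt(h^2+k^2+l^2)
d = 0.644 / sqrt(6) = 0.262912 nm
lambda = 2*d*sin(theta)  =>  sin(theta) = lambda / (2*d)
sin(theta) = 0.1341 / (2 * 0.262912) = 0.255028
theta = 14.78 deg


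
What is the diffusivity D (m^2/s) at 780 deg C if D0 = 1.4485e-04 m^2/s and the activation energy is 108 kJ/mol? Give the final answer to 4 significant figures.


D = D0 * exp(-Qd / (R*T))
T = 1053.15 K
D = 1.4485e-04 * exp(-108e3 / (8.314 * 1053.15))
D = 6.369e-10 m^2/s


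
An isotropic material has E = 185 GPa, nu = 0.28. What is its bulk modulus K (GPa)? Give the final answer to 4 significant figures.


K = E / (3*(1-2*nu))
K = 185 / (3*(1-2*0.28))
K = 140.2 GPa


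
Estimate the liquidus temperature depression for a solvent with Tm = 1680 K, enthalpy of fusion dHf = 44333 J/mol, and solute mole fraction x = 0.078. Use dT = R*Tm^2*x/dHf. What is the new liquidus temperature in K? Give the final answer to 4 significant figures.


dT = R*Tm^2*x / dHf
dT = 8.314 * 1680^2 * 0.078 / 44333
dT = 41.2854 K
T_new = 1680 - 41.2854 = 1639 K


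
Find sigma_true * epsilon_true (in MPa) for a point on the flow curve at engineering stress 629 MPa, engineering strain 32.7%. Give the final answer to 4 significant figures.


sigma_true = sigma_eng * (1 + epsilon_eng)
sigma_true = 629 * (1 + 0.327) = 834.683 MPa
epsilon_true = ln(1 + epsilon_eng)
epsilon_true = ln(1 + 0.327) = 0.282921
sigma_true * epsilon_true = 834.683 * 0.282921 = 236.1 MPa


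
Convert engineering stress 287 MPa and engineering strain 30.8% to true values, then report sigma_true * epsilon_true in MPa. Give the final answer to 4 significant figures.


sigma_true = sigma_eng * (1 + epsilon_eng)
sigma_true = 287 * (1 + 0.308) = 375.396 MPa
epsilon_true = ln(1 + epsilon_eng)
epsilon_true = ln(1 + 0.308) = 0.268499
sigma_true * epsilon_true = 375.396 * 0.268499 = 100.8 MPa


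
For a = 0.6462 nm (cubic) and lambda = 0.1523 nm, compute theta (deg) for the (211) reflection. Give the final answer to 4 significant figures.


d = a / sqrt(h^2+k^2+l^2)
d = 0.6462 / sqrt(6) = 0.26381 nm
lambda = 2*d*sin(theta)  =>  sin(theta) = lambda / (2*d)
sin(theta) = 0.1523 / (2 * 0.26381) = 0.288655
theta = 16.78 deg


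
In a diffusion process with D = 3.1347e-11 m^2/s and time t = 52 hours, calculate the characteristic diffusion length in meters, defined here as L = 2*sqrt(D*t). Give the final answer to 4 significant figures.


t = 52 hr = 187200 s
Diffusion length = 2*sqrt(D*t)
= 2*sqrt(3.1347e-11 * 187200)
= 4.845e-03 m


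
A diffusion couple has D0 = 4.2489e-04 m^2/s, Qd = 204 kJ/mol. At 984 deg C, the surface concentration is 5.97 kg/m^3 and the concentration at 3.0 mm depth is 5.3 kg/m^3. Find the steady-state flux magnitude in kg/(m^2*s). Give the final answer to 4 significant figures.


Step 1: D = D0 * exp(-Qd/(R*T))
T = 984 + 273.15 = 1257.15 K
D = 4.2489e-04 * exp(-204e3 / (8.314 * 1257.15)) = 1.41828e-12 m^2/s
Step 2: J = D * (C1 - C2) / dx
J = 1.41828e-12 * (5.97 - 5.3) / 3e-03
J = 3.167e-10 kg/(m^2*s)


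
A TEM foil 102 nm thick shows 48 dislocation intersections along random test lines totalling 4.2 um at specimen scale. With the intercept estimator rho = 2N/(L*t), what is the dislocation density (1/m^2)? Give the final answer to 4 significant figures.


rho = 2N / (L * t)
L = 4.2 um = 4.2e-06 m, t = 102 nm = 1.02e-07 m
rho = 2 * 48 / (4.2e-06 * 1.02e-07)
rho = 2.241e+14 1/m^2


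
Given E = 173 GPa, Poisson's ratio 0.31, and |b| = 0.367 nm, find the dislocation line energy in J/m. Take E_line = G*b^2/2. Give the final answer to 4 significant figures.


Step 1: G = E / (2*(1+nu))
G = 173 / (2*(1+0.31)) = 66.0305 GPa = 6.60305e+10 Pa
Step 2: E_line = G*b^2/2
b = 0.367 nm = 3.67e-10 m
E_line = 0.5 * 6.60305e+10 * (3.67e-10)^2 = 4.447e-09 J/m


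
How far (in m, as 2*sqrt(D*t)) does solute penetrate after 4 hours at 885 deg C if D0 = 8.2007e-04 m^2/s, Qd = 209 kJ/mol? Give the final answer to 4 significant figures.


Step 1: D = D0 * exp(-Qd/(R*T))
T = 1158.15 K
D = 8.2007e-04 * exp(-209e3 / (8.314 * 1158.15)) = 3.07069e-13 m^2/s
Step 2: L = 2*sqrt(D*t)
t = 4 h = 14400 s
L = 2*sqrt(3.07069e-13 * 14400) = 1.33e-04 m


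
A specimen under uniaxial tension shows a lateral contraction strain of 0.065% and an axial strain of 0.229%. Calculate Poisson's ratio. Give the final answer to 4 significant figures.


nu = -epsilon_lat / epsilon_axial
Lateral strain is contraction (negative), so using magnitudes:
nu = 0.065 / 0.229
nu = 0.2838


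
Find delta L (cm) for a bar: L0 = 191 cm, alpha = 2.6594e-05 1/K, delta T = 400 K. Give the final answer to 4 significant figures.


dL = L0 * alpha * dT
dL = 191 * 2.6594e-05 * 400
dL = 2.032 cm


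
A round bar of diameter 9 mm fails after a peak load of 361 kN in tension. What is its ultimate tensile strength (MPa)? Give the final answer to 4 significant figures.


A0 = pi*(d/2)^2 = pi*(9/2)^2 = 63.6173 mm^2
UTS = F_max / A0 = 361*1000 / 63.6173
UTS = 5675 MPa
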